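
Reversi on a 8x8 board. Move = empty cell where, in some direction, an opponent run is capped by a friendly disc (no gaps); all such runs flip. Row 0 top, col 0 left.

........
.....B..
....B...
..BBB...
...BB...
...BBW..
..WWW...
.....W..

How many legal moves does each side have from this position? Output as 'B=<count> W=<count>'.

Answer: B=6 W=7

Derivation:
-- B to move --
(4,5): no bracket -> illegal
(4,6): no bracket -> illegal
(5,1): no bracket -> illegal
(5,2): no bracket -> illegal
(5,6): flips 1 -> legal
(6,1): no bracket -> illegal
(6,5): no bracket -> illegal
(6,6): flips 1 -> legal
(7,1): flips 1 -> legal
(7,2): flips 1 -> legal
(7,3): flips 1 -> legal
(7,4): flips 1 -> legal
(7,6): no bracket -> illegal
B mobility = 6
-- W to move --
(0,4): no bracket -> illegal
(0,5): no bracket -> illegal
(0,6): no bracket -> illegal
(1,3): no bracket -> illegal
(1,4): flips 4 -> legal
(1,6): no bracket -> illegal
(2,1): no bracket -> illegal
(2,2): flips 2 -> legal
(2,3): flips 3 -> legal
(2,5): no bracket -> illegal
(2,6): no bracket -> illegal
(3,1): no bracket -> illegal
(3,5): flips 2 -> legal
(4,1): no bracket -> illegal
(4,2): flips 1 -> legal
(4,5): flips 1 -> legal
(5,2): flips 2 -> legal
(6,5): no bracket -> illegal
W mobility = 7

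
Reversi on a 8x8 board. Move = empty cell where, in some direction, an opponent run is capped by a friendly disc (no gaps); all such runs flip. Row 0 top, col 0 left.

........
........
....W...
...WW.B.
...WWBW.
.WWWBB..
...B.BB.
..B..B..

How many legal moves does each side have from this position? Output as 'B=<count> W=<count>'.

-- B to move --
(1,3): no bracket -> illegal
(1,4): flips 3 -> legal
(1,5): no bracket -> illegal
(2,2): flips 2 -> legal
(2,3): flips 4 -> legal
(2,5): no bracket -> illegal
(3,2): flips 1 -> legal
(3,5): no bracket -> illegal
(3,7): flips 1 -> legal
(4,0): no bracket -> illegal
(4,1): flips 1 -> legal
(4,2): flips 2 -> legal
(4,7): flips 1 -> legal
(5,0): flips 3 -> legal
(5,6): flips 1 -> legal
(5,7): no bracket -> illegal
(6,0): no bracket -> illegal
(6,1): no bracket -> illegal
(6,2): no bracket -> illegal
(6,4): no bracket -> illegal
B mobility = 10
-- W to move --
(2,5): no bracket -> illegal
(2,6): flips 1 -> legal
(2,7): no bracket -> illegal
(3,5): no bracket -> illegal
(3,7): no bracket -> illegal
(4,7): no bracket -> illegal
(5,6): flips 3 -> legal
(5,7): no bracket -> illegal
(6,1): no bracket -> illegal
(6,2): no bracket -> illegal
(6,4): flips 2 -> legal
(6,7): no bracket -> illegal
(7,1): no bracket -> illegal
(7,3): flips 1 -> legal
(7,4): flips 1 -> legal
(7,6): flips 2 -> legal
(7,7): flips 2 -> legal
W mobility = 7

Answer: B=10 W=7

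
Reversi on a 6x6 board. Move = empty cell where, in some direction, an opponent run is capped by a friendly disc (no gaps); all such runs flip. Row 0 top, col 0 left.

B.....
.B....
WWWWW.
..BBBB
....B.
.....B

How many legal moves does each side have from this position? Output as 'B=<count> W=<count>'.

Answer: B=6 W=7

Derivation:
-- B to move --
(1,0): flips 1 -> legal
(1,2): flips 2 -> legal
(1,3): flips 2 -> legal
(1,4): flips 2 -> legal
(1,5): flips 1 -> legal
(2,5): no bracket -> illegal
(3,0): no bracket -> illegal
(3,1): flips 1 -> legal
B mobility = 6
-- W to move --
(0,1): flips 1 -> legal
(0,2): flips 1 -> legal
(1,0): no bracket -> illegal
(1,2): no bracket -> illegal
(2,5): no bracket -> illegal
(3,1): no bracket -> illegal
(4,1): flips 1 -> legal
(4,2): flips 2 -> legal
(4,3): flips 2 -> legal
(4,5): flips 1 -> legal
(5,3): no bracket -> illegal
(5,4): flips 2 -> legal
W mobility = 7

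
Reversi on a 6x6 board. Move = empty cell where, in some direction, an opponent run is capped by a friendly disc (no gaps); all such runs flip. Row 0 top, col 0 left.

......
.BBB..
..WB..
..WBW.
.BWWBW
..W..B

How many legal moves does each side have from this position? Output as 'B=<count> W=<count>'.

Answer: B=6 W=11

Derivation:
-- B to move --
(2,1): flips 1 -> legal
(2,4): flips 1 -> legal
(2,5): no bracket -> illegal
(3,1): flips 2 -> legal
(3,5): flips 2 -> legal
(5,1): flips 1 -> legal
(5,3): flips 1 -> legal
(5,4): no bracket -> illegal
B mobility = 6
-- W to move --
(0,0): flips 1 -> legal
(0,1): flips 2 -> legal
(0,2): flips 1 -> legal
(0,3): flips 3 -> legal
(0,4): flips 1 -> legal
(1,0): no bracket -> illegal
(1,4): flips 1 -> legal
(2,0): no bracket -> illegal
(2,1): no bracket -> illegal
(2,4): flips 2 -> legal
(3,0): flips 1 -> legal
(3,1): no bracket -> illegal
(3,5): no bracket -> illegal
(4,0): flips 1 -> legal
(5,0): flips 1 -> legal
(5,1): no bracket -> illegal
(5,3): no bracket -> illegal
(5,4): flips 1 -> legal
W mobility = 11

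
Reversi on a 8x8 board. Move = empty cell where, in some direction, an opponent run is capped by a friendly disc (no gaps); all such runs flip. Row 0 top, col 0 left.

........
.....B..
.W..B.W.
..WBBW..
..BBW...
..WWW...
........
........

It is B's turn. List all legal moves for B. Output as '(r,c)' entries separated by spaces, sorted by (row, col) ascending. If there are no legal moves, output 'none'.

(1,0): flips 2 -> legal
(1,1): no bracket -> illegal
(1,2): no bracket -> illegal
(1,6): no bracket -> illegal
(1,7): no bracket -> illegal
(2,0): no bracket -> illegal
(2,2): flips 1 -> legal
(2,3): no bracket -> illegal
(2,5): no bracket -> illegal
(2,7): no bracket -> illegal
(3,0): no bracket -> illegal
(3,1): flips 1 -> legal
(3,6): flips 1 -> legal
(3,7): flips 1 -> legal
(4,1): no bracket -> illegal
(4,5): flips 1 -> legal
(4,6): flips 1 -> legal
(5,1): no bracket -> illegal
(5,5): flips 1 -> legal
(6,1): flips 1 -> legal
(6,2): flips 1 -> legal
(6,3): flips 1 -> legal
(6,4): flips 3 -> legal
(6,5): flips 1 -> legal

Answer: (1,0) (2,2) (3,1) (3,6) (3,7) (4,5) (4,6) (5,5) (6,1) (6,2) (6,3) (6,4) (6,5)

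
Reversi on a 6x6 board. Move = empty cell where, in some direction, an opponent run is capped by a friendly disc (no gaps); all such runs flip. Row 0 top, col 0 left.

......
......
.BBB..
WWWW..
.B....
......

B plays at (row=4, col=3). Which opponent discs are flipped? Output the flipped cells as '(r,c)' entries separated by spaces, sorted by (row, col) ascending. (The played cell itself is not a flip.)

Answer: (3,2) (3,3)

Derivation:
Dir NW: opp run (3,2) capped by B -> flip
Dir N: opp run (3,3) capped by B -> flip
Dir NE: first cell '.' (not opp) -> no flip
Dir W: first cell '.' (not opp) -> no flip
Dir E: first cell '.' (not opp) -> no flip
Dir SW: first cell '.' (not opp) -> no flip
Dir S: first cell '.' (not opp) -> no flip
Dir SE: first cell '.' (not opp) -> no flip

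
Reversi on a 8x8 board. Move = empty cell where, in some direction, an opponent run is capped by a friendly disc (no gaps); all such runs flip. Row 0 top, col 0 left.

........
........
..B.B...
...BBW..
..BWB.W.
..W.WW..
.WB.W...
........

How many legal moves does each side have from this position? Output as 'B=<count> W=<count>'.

Answer: B=8 W=11

Derivation:
-- B to move --
(2,5): no bracket -> illegal
(2,6): flips 1 -> legal
(3,2): no bracket -> illegal
(3,6): flips 1 -> legal
(3,7): no bracket -> illegal
(4,1): no bracket -> illegal
(4,5): no bracket -> illegal
(4,7): no bracket -> illegal
(5,0): no bracket -> illegal
(5,1): no bracket -> illegal
(5,3): flips 1 -> legal
(5,6): no bracket -> illegal
(5,7): flips 2 -> legal
(6,0): flips 1 -> legal
(6,3): no bracket -> illegal
(6,5): no bracket -> illegal
(6,6): flips 1 -> legal
(7,0): flips 3 -> legal
(7,1): no bracket -> illegal
(7,2): no bracket -> illegal
(7,3): no bracket -> illegal
(7,4): flips 2 -> legal
(7,5): no bracket -> illegal
B mobility = 8
-- W to move --
(1,1): flips 3 -> legal
(1,2): no bracket -> illegal
(1,3): flips 1 -> legal
(1,4): flips 3 -> legal
(1,5): no bracket -> illegal
(2,1): no bracket -> illegal
(2,3): flips 1 -> legal
(2,5): flips 1 -> legal
(3,1): no bracket -> illegal
(3,2): flips 3 -> legal
(4,1): flips 1 -> legal
(4,5): flips 1 -> legal
(5,1): no bracket -> illegal
(5,3): flips 1 -> legal
(6,3): flips 1 -> legal
(7,1): no bracket -> illegal
(7,2): flips 1 -> legal
(7,3): no bracket -> illegal
W mobility = 11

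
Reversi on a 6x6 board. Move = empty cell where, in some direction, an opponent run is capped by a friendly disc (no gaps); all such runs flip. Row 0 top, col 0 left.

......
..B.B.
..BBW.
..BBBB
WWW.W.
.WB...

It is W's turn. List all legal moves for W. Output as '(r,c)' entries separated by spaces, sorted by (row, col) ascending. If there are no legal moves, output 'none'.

(0,1): no bracket -> illegal
(0,2): flips 3 -> legal
(0,3): no bracket -> illegal
(0,4): flips 1 -> legal
(0,5): flips 3 -> legal
(1,1): flips 2 -> legal
(1,3): no bracket -> illegal
(1,5): no bracket -> illegal
(2,1): flips 2 -> legal
(2,5): no bracket -> illegal
(3,1): no bracket -> illegal
(4,3): no bracket -> illegal
(4,5): no bracket -> illegal
(5,3): flips 1 -> legal

Answer: (0,2) (0,4) (0,5) (1,1) (2,1) (5,3)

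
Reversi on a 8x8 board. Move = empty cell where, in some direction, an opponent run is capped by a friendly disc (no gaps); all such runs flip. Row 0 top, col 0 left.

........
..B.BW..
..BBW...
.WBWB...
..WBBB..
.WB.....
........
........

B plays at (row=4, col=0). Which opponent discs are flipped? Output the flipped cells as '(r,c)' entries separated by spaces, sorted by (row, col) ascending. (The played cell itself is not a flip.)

Dir NW: edge -> no flip
Dir N: first cell '.' (not opp) -> no flip
Dir NE: opp run (3,1) capped by B -> flip
Dir W: edge -> no flip
Dir E: first cell '.' (not opp) -> no flip
Dir SW: edge -> no flip
Dir S: first cell '.' (not opp) -> no flip
Dir SE: opp run (5,1), next='.' -> no flip

Answer: (3,1)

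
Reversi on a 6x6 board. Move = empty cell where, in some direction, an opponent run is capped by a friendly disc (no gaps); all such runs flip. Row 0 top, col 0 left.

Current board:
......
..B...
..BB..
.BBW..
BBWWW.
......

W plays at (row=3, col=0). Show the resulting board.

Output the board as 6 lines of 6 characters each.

Place W at (3,0); scan 8 dirs for brackets.
Dir NW: edge -> no flip
Dir N: first cell '.' (not opp) -> no flip
Dir NE: first cell '.' (not opp) -> no flip
Dir W: edge -> no flip
Dir E: opp run (3,1) (3,2) capped by W -> flip
Dir SW: edge -> no flip
Dir S: opp run (4,0), next='.' -> no flip
Dir SE: opp run (4,1), next='.' -> no flip
All flips: (3,1) (3,2)

Answer: ......
..B...
..BB..
WWWW..
BBWWW.
......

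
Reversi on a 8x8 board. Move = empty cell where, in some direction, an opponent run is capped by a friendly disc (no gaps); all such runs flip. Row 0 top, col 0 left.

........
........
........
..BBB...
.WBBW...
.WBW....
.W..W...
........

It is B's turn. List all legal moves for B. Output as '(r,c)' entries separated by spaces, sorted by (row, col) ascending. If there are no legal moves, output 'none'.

(3,0): flips 1 -> legal
(3,1): no bracket -> illegal
(3,5): no bracket -> illegal
(4,0): flips 1 -> legal
(4,5): flips 1 -> legal
(5,0): flips 2 -> legal
(5,4): flips 2 -> legal
(5,5): flips 1 -> legal
(6,0): flips 1 -> legal
(6,2): no bracket -> illegal
(6,3): flips 1 -> legal
(6,5): no bracket -> illegal
(7,0): flips 1 -> legal
(7,1): no bracket -> illegal
(7,2): no bracket -> illegal
(7,3): no bracket -> illegal
(7,4): no bracket -> illegal
(7,5): flips 2 -> legal

Answer: (3,0) (4,0) (4,5) (5,0) (5,4) (5,5) (6,0) (6,3) (7,0) (7,5)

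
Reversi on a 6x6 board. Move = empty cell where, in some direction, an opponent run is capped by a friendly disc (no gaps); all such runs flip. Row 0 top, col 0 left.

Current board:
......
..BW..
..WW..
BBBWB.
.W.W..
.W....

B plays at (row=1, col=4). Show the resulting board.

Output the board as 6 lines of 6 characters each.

Place B at (1,4); scan 8 dirs for brackets.
Dir NW: first cell '.' (not opp) -> no flip
Dir N: first cell '.' (not opp) -> no flip
Dir NE: first cell '.' (not opp) -> no flip
Dir W: opp run (1,3) capped by B -> flip
Dir E: first cell '.' (not opp) -> no flip
Dir SW: opp run (2,3) capped by B -> flip
Dir S: first cell '.' (not opp) -> no flip
Dir SE: first cell '.' (not opp) -> no flip
All flips: (1,3) (2,3)

Answer: ......
..BBB.
..WB..
BBBWB.
.W.W..
.W....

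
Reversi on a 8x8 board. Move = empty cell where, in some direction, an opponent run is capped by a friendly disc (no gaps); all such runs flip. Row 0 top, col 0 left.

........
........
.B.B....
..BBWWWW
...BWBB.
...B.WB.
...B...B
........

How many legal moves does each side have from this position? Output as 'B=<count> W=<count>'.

-- B to move --
(2,4): flips 1 -> legal
(2,5): flips 2 -> legal
(2,6): flips 3 -> legal
(2,7): flips 1 -> legal
(4,7): no bracket -> illegal
(5,4): flips 1 -> legal
(6,4): flips 1 -> legal
(6,5): flips 1 -> legal
(6,6): flips 2 -> legal
B mobility = 8
-- W to move --
(1,0): no bracket -> illegal
(1,1): no bracket -> illegal
(1,2): flips 1 -> legal
(1,3): no bracket -> illegal
(1,4): no bracket -> illegal
(2,0): no bracket -> illegal
(2,2): flips 1 -> legal
(2,4): no bracket -> illegal
(3,0): no bracket -> illegal
(3,1): flips 2 -> legal
(4,1): no bracket -> illegal
(4,2): flips 1 -> legal
(4,7): flips 2 -> legal
(5,2): flips 1 -> legal
(5,4): flips 1 -> legal
(5,7): flips 2 -> legal
(6,2): flips 1 -> legal
(6,4): no bracket -> illegal
(6,5): no bracket -> illegal
(6,6): flips 2 -> legal
(7,2): no bracket -> illegal
(7,3): no bracket -> illegal
(7,4): no bracket -> illegal
(7,6): no bracket -> illegal
(7,7): no bracket -> illegal
W mobility = 10

Answer: B=8 W=10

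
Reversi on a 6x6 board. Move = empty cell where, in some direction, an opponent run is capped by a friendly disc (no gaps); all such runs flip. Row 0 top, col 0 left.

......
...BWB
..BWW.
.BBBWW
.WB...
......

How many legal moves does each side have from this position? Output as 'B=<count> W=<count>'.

Answer: B=5 W=7

Derivation:
-- B to move --
(0,3): no bracket -> illegal
(0,4): no bracket -> illegal
(0,5): flips 2 -> legal
(1,2): no bracket -> illegal
(2,5): flips 2 -> legal
(3,0): no bracket -> illegal
(4,0): flips 1 -> legal
(4,3): no bracket -> illegal
(4,4): no bracket -> illegal
(4,5): no bracket -> illegal
(5,0): flips 1 -> legal
(5,1): flips 1 -> legal
(5,2): no bracket -> illegal
B mobility = 5
-- W to move --
(0,2): flips 1 -> legal
(0,3): flips 1 -> legal
(0,4): no bracket -> illegal
(0,5): no bracket -> illegal
(1,1): no bracket -> illegal
(1,2): flips 1 -> legal
(2,0): no bracket -> illegal
(2,1): flips 2 -> legal
(2,5): no bracket -> illegal
(3,0): flips 3 -> legal
(4,0): no bracket -> illegal
(4,3): flips 2 -> legal
(4,4): no bracket -> illegal
(5,1): flips 2 -> legal
(5,2): no bracket -> illegal
(5,3): no bracket -> illegal
W mobility = 7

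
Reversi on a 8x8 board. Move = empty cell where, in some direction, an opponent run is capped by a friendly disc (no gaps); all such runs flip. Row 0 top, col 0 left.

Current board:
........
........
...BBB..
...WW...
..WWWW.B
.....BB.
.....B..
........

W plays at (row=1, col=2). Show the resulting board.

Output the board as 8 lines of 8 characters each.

Answer: ........
..W.....
...WBB..
...WW...
..WWWW.B
.....BB.
.....B..
........

Derivation:
Place W at (1,2); scan 8 dirs for brackets.
Dir NW: first cell '.' (not opp) -> no flip
Dir N: first cell '.' (not opp) -> no flip
Dir NE: first cell '.' (not opp) -> no flip
Dir W: first cell '.' (not opp) -> no flip
Dir E: first cell '.' (not opp) -> no flip
Dir SW: first cell '.' (not opp) -> no flip
Dir S: first cell '.' (not opp) -> no flip
Dir SE: opp run (2,3) capped by W -> flip
All flips: (2,3)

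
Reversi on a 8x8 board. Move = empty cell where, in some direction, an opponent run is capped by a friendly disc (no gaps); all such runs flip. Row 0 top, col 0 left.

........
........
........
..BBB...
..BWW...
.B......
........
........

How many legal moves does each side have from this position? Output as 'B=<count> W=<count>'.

Answer: B=5 W=6

Derivation:
-- B to move --
(3,5): no bracket -> illegal
(4,5): flips 2 -> legal
(5,2): flips 1 -> legal
(5,3): flips 1 -> legal
(5,4): flips 2 -> legal
(5,5): flips 1 -> legal
B mobility = 5
-- W to move --
(2,1): flips 1 -> legal
(2,2): flips 1 -> legal
(2,3): flips 1 -> legal
(2,4): flips 1 -> legal
(2,5): flips 1 -> legal
(3,1): no bracket -> illegal
(3,5): no bracket -> illegal
(4,0): no bracket -> illegal
(4,1): flips 1 -> legal
(4,5): no bracket -> illegal
(5,0): no bracket -> illegal
(5,2): no bracket -> illegal
(5,3): no bracket -> illegal
(6,0): no bracket -> illegal
(6,1): no bracket -> illegal
(6,2): no bracket -> illegal
W mobility = 6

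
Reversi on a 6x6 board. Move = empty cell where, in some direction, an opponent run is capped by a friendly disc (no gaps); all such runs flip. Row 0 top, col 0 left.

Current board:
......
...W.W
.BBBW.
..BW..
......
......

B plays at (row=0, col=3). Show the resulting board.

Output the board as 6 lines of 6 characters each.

Answer: ...B..
...B.W
.BBBW.
..BW..
......
......

Derivation:
Place B at (0,3); scan 8 dirs for brackets.
Dir NW: edge -> no flip
Dir N: edge -> no flip
Dir NE: edge -> no flip
Dir W: first cell '.' (not opp) -> no flip
Dir E: first cell '.' (not opp) -> no flip
Dir SW: first cell '.' (not opp) -> no flip
Dir S: opp run (1,3) capped by B -> flip
Dir SE: first cell '.' (not opp) -> no flip
All flips: (1,3)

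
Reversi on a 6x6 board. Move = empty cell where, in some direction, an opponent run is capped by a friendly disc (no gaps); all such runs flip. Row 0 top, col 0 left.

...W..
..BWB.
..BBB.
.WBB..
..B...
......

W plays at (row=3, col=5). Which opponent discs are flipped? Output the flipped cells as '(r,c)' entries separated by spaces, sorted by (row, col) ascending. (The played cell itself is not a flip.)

Answer: (2,4)

Derivation:
Dir NW: opp run (2,4) capped by W -> flip
Dir N: first cell '.' (not opp) -> no flip
Dir NE: edge -> no flip
Dir W: first cell '.' (not opp) -> no flip
Dir E: edge -> no flip
Dir SW: first cell '.' (not opp) -> no flip
Dir S: first cell '.' (not opp) -> no flip
Dir SE: edge -> no flip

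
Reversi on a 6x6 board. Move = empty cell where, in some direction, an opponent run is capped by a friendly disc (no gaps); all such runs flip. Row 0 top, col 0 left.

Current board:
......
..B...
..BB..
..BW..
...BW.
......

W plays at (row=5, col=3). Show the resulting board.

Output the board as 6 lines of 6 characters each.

Place W at (5,3); scan 8 dirs for brackets.
Dir NW: first cell '.' (not opp) -> no flip
Dir N: opp run (4,3) capped by W -> flip
Dir NE: first cell 'W' (not opp) -> no flip
Dir W: first cell '.' (not opp) -> no flip
Dir E: first cell '.' (not opp) -> no flip
Dir SW: edge -> no flip
Dir S: edge -> no flip
Dir SE: edge -> no flip
All flips: (4,3)

Answer: ......
..B...
..BB..
..BW..
...WW.
...W..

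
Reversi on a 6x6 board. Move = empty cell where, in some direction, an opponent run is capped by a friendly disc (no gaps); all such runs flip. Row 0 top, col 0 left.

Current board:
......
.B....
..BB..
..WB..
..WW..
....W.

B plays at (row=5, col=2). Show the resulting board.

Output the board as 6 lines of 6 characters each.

Answer: ......
.B....
..BB..
..BB..
..BW..
..B.W.

Derivation:
Place B at (5,2); scan 8 dirs for brackets.
Dir NW: first cell '.' (not opp) -> no flip
Dir N: opp run (4,2) (3,2) capped by B -> flip
Dir NE: opp run (4,3), next='.' -> no flip
Dir W: first cell '.' (not opp) -> no flip
Dir E: first cell '.' (not opp) -> no flip
Dir SW: edge -> no flip
Dir S: edge -> no flip
Dir SE: edge -> no flip
All flips: (3,2) (4,2)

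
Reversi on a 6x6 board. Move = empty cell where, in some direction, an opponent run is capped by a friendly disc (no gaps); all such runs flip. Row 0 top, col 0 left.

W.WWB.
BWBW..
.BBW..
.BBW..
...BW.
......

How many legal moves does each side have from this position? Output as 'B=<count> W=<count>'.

-- B to move --
(0,1): flips 3 -> legal
(1,4): flips 2 -> legal
(2,0): no bracket -> illegal
(2,4): flips 1 -> legal
(3,4): flips 2 -> legal
(3,5): no bracket -> illegal
(4,2): no bracket -> illegal
(4,5): flips 1 -> legal
(5,3): no bracket -> illegal
(5,4): no bracket -> illegal
(5,5): flips 2 -> legal
B mobility = 6
-- W to move --
(0,1): flips 1 -> legal
(0,5): flips 1 -> legal
(1,4): no bracket -> illegal
(1,5): no bracket -> illegal
(2,0): flips 3 -> legal
(3,0): flips 4 -> legal
(3,4): no bracket -> illegal
(4,0): flips 2 -> legal
(4,1): flips 3 -> legal
(4,2): flips 4 -> legal
(5,2): no bracket -> illegal
(5,3): flips 1 -> legal
(5,4): no bracket -> illegal
W mobility = 8

Answer: B=6 W=8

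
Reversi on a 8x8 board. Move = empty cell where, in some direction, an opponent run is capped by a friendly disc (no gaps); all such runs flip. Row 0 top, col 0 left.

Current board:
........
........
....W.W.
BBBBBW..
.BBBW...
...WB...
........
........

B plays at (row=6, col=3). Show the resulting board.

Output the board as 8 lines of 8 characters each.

Answer: ........
........
....W.W.
BBBBBW..
.BBBW...
...BB...
...B....
........

Derivation:
Place B at (6,3); scan 8 dirs for brackets.
Dir NW: first cell '.' (not opp) -> no flip
Dir N: opp run (5,3) capped by B -> flip
Dir NE: first cell 'B' (not opp) -> no flip
Dir W: first cell '.' (not opp) -> no flip
Dir E: first cell '.' (not opp) -> no flip
Dir SW: first cell '.' (not opp) -> no flip
Dir S: first cell '.' (not opp) -> no flip
Dir SE: first cell '.' (not opp) -> no flip
All flips: (5,3)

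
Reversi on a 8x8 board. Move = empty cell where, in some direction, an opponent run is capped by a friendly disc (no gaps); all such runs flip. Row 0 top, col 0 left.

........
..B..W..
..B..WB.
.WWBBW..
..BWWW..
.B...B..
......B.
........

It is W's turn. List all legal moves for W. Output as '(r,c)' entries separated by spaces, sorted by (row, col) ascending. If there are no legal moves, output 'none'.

Answer: (0,2) (1,1) (1,3) (1,7) (2,3) (2,4) (2,7) (3,7) (4,1) (5,2) (5,3) (6,5) (7,7)

Derivation:
(0,1): no bracket -> illegal
(0,2): flips 2 -> legal
(0,3): no bracket -> illegal
(1,1): flips 2 -> legal
(1,3): flips 1 -> legal
(1,6): no bracket -> illegal
(1,7): flips 1 -> legal
(2,1): no bracket -> illegal
(2,3): flips 2 -> legal
(2,4): flips 1 -> legal
(2,7): flips 1 -> legal
(3,6): no bracket -> illegal
(3,7): flips 1 -> legal
(4,0): no bracket -> illegal
(4,1): flips 1 -> legal
(4,6): no bracket -> illegal
(5,0): no bracket -> illegal
(5,2): flips 1 -> legal
(5,3): flips 1 -> legal
(5,4): no bracket -> illegal
(5,6): no bracket -> illegal
(5,7): no bracket -> illegal
(6,0): no bracket -> illegal
(6,1): no bracket -> illegal
(6,2): no bracket -> illegal
(6,4): no bracket -> illegal
(6,5): flips 1 -> legal
(6,7): no bracket -> illegal
(7,5): no bracket -> illegal
(7,6): no bracket -> illegal
(7,7): flips 2 -> legal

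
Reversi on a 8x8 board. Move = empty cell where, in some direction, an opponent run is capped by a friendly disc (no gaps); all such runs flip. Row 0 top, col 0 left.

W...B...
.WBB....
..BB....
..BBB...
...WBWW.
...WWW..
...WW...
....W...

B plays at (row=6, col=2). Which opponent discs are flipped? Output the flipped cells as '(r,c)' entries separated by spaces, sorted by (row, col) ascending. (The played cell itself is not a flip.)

Dir NW: first cell '.' (not opp) -> no flip
Dir N: first cell '.' (not opp) -> no flip
Dir NE: opp run (5,3) capped by B -> flip
Dir W: first cell '.' (not opp) -> no flip
Dir E: opp run (6,3) (6,4), next='.' -> no flip
Dir SW: first cell '.' (not opp) -> no flip
Dir S: first cell '.' (not opp) -> no flip
Dir SE: first cell '.' (not opp) -> no flip

Answer: (5,3)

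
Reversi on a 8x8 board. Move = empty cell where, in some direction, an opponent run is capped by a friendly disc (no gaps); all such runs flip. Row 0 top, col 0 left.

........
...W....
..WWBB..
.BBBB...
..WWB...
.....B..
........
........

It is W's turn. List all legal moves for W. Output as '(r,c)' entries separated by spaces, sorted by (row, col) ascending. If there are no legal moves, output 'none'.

Answer: (1,5) (1,6) (2,0) (2,1) (2,6) (3,5) (4,0) (4,1) (4,5) (6,6)

Derivation:
(1,4): no bracket -> illegal
(1,5): flips 2 -> legal
(1,6): flips 2 -> legal
(2,0): flips 1 -> legal
(2,1): flips 1 -> legal
(2,6): flips 2 -> legal
(3,0): no bracket -> illegal
(3,5): flips 1 -> legal
(3,6): no bracket -> illegal
(4,0): flips 1 -> legal
(4,1): flips 1 -> legal
(4,5): flips 2 -> legal
(4,6): no bracket -> illegal
(5,3): no bracket -> illegal
(5,4): no bracket -> illegal
(5,6): no bracket -> illegal
(6,4): no bracket -> illegal
(6,5): no bracket -> illegal
(6,6): flips 3 -> legal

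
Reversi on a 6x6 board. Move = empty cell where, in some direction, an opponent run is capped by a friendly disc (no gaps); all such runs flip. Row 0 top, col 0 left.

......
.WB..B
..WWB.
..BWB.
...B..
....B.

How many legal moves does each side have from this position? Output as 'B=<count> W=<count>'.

Answer: B=5 W=10

Derivation:
-- B to move --
(0,0): no bracket -> illegal
(0,1): no bracket -> illegal
(0,2): no bracket -> illegal
(1,0): flips 1 -> legal
(1,3): flips 2 -> legal
(1,4): flips 1 -> legal
(2,0): no bracket -> illegal
(2,1): flips 2 -> legal
(3,1): no bracket -> illegal
(4,2): flips 1 -> legal
(4,4): no bracket -> illegal
B mobility = 5
-- W to move --
(0,1): flips 1 -> legal
(0,2): flips 1 -> legal
(0,3): no bracket -> illegal
(0,4): no bracket -> illegal
(0,5): no bracket -> illegal
(1,3): flips 1 -> legal
(1,4): no bracket -> illegal
(2,1): no bracket -> illegal
(2,5): flips 1 -> legal
(3,1): flips 1 -> legal
(3,5): flips 1 -> legal
(4,1): flips 1 -> legal
(4,2): flips 1 -> legal
(4,4): no bracket -> illegal
(4,5): flips 1 -> legal
(5,2): no bracket -> illegal
(5,3): flips 1 -> legal
(5,5): no bracket -> illegal
W mobility = 10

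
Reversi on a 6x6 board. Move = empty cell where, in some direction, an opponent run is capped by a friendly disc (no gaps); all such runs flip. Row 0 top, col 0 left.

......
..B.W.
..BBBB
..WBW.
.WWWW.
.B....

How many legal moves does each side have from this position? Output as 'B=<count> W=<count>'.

Answer: B=11 W=5

Derivation:
-- B to move --
(0,3): flips 1 -> legal
(0,4): flips 1 -> legal
(0,5): flips 1 -> legal
(1,3): no bracket -> illegal
(1,5): no bracket -> illegal
(2,1): no bracket -> illegal
(3,0): no bracket -> illegal
(3,1): flips 2 -> legal
(3,5): flips 1 -> legal
(4,0): no bracket -> illegal
(4,5): flips 1 -> legal
(5,0): flips 2 -> legal
(5,2): flips 4 -> legal
(5,3): flips 1 -> legal
(5,4): flips 2 -> legal
(5,5): flips 1 -> legal
B mobility = 11
-- W to move --
(0,1): flips 2 -> legal
(0,2): flips 2 -> legal
(0,3): no bracket -> illegal
(1,1): flips 2 -> legal
(1,3): flips 2 -> legal
(1,5): flips 2 -> legal
(2,1): no bracket -> illegal
(3,1): no bracket -> illegal
(3,5): no bracket -> illegal
(4,0): no bracket -> illegal
(5,0): no bracket -> illegal
(5,2): no bracket -> illegal
W mobility = 5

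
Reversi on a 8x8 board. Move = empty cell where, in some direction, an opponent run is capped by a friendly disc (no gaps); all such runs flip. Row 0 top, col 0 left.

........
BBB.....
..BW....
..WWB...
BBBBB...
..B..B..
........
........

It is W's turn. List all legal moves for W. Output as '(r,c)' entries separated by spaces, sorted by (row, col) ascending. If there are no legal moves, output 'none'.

Answer: (0,0) (0,1) (0,2) (2,1) (3,5) (4,5) (5,0) (5,1) (5,3) (5,4) (6,2) (6,6)

Derivation:
(0,0): flips 2 -> legal
(0,1): flips 1 -> legal
(0,2): flips 2 -> legal
(0,3): no bracket -> illegal
(1,3): no bracket -> illegal
(2,0): no bracket -> illegal
(2,1): flips 1 -> legal
(2,4): no bracket -> illegal
(2,5): no bracket -> illegal
(3,0): no bracket -> illegal
(3,1): no bracket -> illegal
(3,5): flips 1 -> legal
(4,5): flips 1 -> legal
(4,6): no bracket -> illegal
(5,0): flips 1 -> legal
(5,1): flips 1 -> legal
(5,3): flips 1 -> legal
(5,4): flips 1 -> legal
(5,6): no bracket -> illegal
(6,1): no bracket -> illegal
(6,2): flips 2 -> legal
(6,3): no bracket -> illegal
(6,4): no bracket -> illegal
(6,5): no bracket -> illegal
(6,6): flips 2 -> legal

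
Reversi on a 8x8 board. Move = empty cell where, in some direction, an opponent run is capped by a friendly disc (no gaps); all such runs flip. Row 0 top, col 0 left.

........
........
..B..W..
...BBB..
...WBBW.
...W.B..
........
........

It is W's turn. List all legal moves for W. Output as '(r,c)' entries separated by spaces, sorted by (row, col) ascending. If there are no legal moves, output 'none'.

Answer: (2,3) (2,4) (2,6) (6,4) (6,5)

Derivation:
(1,1): no bracket -> illegal
(1,2): no bracket -> illegal
(1,3): no bracket -> illegal
(2,1): no bracket -> illegal
(2,3): flips 1 -> legal
(2,4): flips 1 -> legal
(2,6): flips 2 -> legal
(3,1): no bracket -> illegal
(3,2): no bracket -> illegal
(3,6): no bracket -> illegal
(4,2): no bracket -> illegal
(5,4): no bracket -> illegal
(5,6): no bracket -> illegal
(6,4): flips 1 -> legal
(6,5): flips 3 -> legal
(6,6): no bracket -> illegal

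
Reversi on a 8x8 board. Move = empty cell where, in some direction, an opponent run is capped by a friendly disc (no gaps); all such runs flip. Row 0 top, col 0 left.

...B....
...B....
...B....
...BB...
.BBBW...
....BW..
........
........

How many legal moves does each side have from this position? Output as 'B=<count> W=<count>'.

-- B to move --
(3,5): no bracket -> illegal
(4,5): flips 1 -> legal
(4,6): no bracket -> illegal
(5,3): no bracket -> illegal
(5,6): flips 1 -> legal
(6,4): no bracket -> illegal
(6,5): no bracket -> illegal
(6,6): flips 2 -> legal
B mobility = 3
-- W to move --
(0,2): no bracket -> illegal
(0,4): no bracket -> illegal
(1,2): no bracket -> illegal
(1,4): no bracket -> illegal
(2,2): flips 1 -> legal
(2,4): flips 1 -> legal
(2,5): no bracket -> illegal
(3,0): no bracket -> illegal
(3,1): no bracket -> illegal
(3,2): no bracket -> illegal
(3,5): no bracket -> illegal
(4,0): flips 3 -> legal
(4,5): no bracket -> illegal
(5,0): no bracket -> illegal
(5,1): no bracket -> illegal
(5,2): no bracket -> illegal
(5,3): flips 1 -> legal
(6,3): no bracket -> illegal
(6,4): flips 1 -> legal
(6,5): no bracket -> illegal
W mobility = 5

Answer: B=3 W=5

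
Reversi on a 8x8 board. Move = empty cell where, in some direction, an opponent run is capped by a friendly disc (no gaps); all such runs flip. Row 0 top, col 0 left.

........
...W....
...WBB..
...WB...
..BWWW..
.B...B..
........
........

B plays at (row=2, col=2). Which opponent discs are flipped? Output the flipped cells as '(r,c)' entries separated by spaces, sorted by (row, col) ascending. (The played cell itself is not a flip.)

Dir NW: first cell '.' (not opp) -> no flip
Dir N: first cell '.' (not opp) -> no flip
Dir NE: opp run (1,3), next='.' -> no flip
Dir W: first cell '.' (not opp) -> no flip
Dir E: opp run (2,3) capped by B -> flip
Dir SW: first cell '.' (not opp) -> no flip
Dir S: first cell '.' (not opp) -> no flip
Dir SE: opp run (3,3) (4,4) capped by B -> flip

Answer: (2,3) (3,3) (4,4)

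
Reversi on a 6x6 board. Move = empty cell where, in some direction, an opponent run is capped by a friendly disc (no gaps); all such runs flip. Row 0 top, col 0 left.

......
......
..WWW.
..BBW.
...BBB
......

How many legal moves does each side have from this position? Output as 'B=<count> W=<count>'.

-- B to move --
(1,1): flips 1 -> legal
(1,2): flips 3 -> legal
(1,3): flips 1 -> legal
(1,4): flips 3 -> legal
(1,5): flips 1 -> legal
(2,1): no bracket -> illegal
(2,5): flips 1 -> legal
(3,1): no bracket -> illegal
(3,5): flips 1 -> legal
B mobility = 7
-- W to move --
(2,1): no bracket -> illegal
(3,1): flips 2 -> legal
(3,5): no bracket -> illegal
(4,1): flips 1 -> legal
(4,2): flips 2 -> legal
(5,2): flips 1 -> legal
(5,3): flips 2 -> legal
(5,4): flips 1 -> legal
(5,5): flips 2 -> legal
W mobility = 7

Answer: B=7 W=7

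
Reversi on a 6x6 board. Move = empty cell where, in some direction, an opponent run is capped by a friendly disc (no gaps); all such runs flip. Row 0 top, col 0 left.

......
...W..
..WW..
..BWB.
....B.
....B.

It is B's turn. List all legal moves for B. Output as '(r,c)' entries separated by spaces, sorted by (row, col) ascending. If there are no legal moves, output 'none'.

Answer: (1,1) (1,2) (1,4)

Derivation:
(0,2): no bracket -> illegal
(0,3): no bracket -> illegal
(0,4): no bracket -> illegal
(1,1): flips 2 -> legal
(1,2): flips 2 -> legal
(1,4): flips 1 -> legal
(2,1): no bracket -> illegal
(2,4): no bracket -> illegal
(3,1): no bracket -> illegal
(4,2): no bracket -> illegal
(4,3): no bracket -> illegal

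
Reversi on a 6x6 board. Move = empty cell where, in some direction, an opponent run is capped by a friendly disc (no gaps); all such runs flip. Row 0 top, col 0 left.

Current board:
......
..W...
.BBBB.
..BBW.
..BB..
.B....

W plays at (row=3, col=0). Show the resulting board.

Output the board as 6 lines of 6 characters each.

Answer: ......
..W...
.WBBB.
W.BBW.
..BB..
.B....

Derivation:
Place W at (3,0); scan 8 dirs for brackets.
Dir NW: edge -> no flip
Dir N: first cell '.' (not opp) -> no flip
Dir NE: opp run (2,1) capped by W -> flip
Dir W: edge -> no flip
Dir E: first cell '.' (not opp) -> no flip
Dir SW: edge -> no flip
Dir S: first cell '.' (not opp) -> no flip
Dir SE: first cell '.' (not opp) -> no flip
All flips: (2,1)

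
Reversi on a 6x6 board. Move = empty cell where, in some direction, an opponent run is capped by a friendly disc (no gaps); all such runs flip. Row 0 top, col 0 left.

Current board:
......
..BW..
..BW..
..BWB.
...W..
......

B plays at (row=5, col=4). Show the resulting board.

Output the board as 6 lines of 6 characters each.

Answer: ......
..BW..
..BW..
..BWB.
...B..
....B.

Derivation:
Place B at (5,4); scan 8 dirs for brackets.
Dir NW: opp run (4,3) capped by B -> flip
Dir N: first cell '.' (not opp) -> no flip
Dir NE: first cell '.' (not opp) -> no flip
Dir W: first cell '.' (not opp) -> no flip
Dir E: first cell '.' (not opp) -> no flip
Dir SW: edge -> no flip
Dir S: edge -> no flip
Dir SE: edge -> no flip
All flips: (4,3)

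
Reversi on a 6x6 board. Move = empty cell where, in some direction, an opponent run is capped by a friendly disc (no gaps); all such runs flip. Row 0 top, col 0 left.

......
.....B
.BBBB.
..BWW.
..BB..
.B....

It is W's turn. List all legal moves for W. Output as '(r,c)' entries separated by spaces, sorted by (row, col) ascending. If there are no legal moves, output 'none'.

(0,4): no bracket -> illegal
(0,5): no bracket -> illegal
(1,0): no bracket -> illegal
(1,1): flips 1 -> legal
(1,2): flips 1 -> legal
(1,3): flips 1 -> legal
(1,4): flips 1 -> legal
(2,0): no bracket -> illegal
(2,5): no bracket -> illegal
(3,0): no bracket -> illegal
(3,1): flips 1 -> legal
(3,5): no bracket -> illegal
(4,0): no bracket -> illegal
(4,1): no bracket -> illegal
(4,4): no bracket -> illegal
(5,0): no bracket -> illegal
(5,2): flips 1 -> legal
(5,3): flips 1 -> legal
(5,4): no bracket -> illegal

Answer: (1,1) (1,2) (1,3) (1,4) (3,1) (5,2) (5,3)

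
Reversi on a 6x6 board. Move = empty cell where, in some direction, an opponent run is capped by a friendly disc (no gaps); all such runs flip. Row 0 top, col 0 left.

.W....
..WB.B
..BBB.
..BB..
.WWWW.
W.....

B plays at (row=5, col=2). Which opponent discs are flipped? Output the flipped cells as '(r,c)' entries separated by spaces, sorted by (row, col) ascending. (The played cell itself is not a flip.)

Dir NW: opp run (4,1), next='.' -> no flip
Dir N: opp run (4,2) capped by B -> flip
Dir NE: opp run (4,3), next='.' -> no flip
Dir W: first cell '.' (not opp) -> no flip
Dir E: first cell '.' (not opp) -> no flip
Dir SW: edge -> no flip
Dir S: edge -> no flip
Dir SE: edge -> no flip

Answer: (4,2)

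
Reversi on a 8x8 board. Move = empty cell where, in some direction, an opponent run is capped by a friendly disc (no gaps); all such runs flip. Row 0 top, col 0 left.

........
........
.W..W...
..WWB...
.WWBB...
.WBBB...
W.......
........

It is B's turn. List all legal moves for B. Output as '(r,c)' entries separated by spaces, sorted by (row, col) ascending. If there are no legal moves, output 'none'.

(1,0): flips 2 -> legal
(1,1): no bracket -> illegal
(1,2): no bracket -> illegal
(1,3): no bracket -> illegal
(1,4): flips 1 -> legal
(1,5): no bracket -> illegal
(2,0): no bracket -> illegal
(2,2): flips 3 -> legal
(2,3): flips 1 -> legal
(2,5): no bracket -> illegal
(3,0): flips 1 -> legal
(3,1): flips 3 -> legal
(3,5): no bracket -> illegal
(4,0): flips 2 -> legal
(5,0): flips 1 -> legal
(6,1): no bracket -> illegal
(6,2): no bracket -> illegal
(7,0): no bracket -> illegal
(7,1): no bracket -> illegal

Answer: (1,0) (1,4) (2,2) (2,3) (3,0) (3,1) (4,0) (5,0)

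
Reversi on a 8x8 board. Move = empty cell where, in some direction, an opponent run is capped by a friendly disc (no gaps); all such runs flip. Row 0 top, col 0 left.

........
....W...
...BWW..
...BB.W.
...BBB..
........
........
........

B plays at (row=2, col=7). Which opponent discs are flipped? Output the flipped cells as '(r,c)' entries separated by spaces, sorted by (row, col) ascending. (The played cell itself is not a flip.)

Dir NW: first cell '.' (not opp) -> no flip
Dir N: first cell '.' (not opp) -> no flip
Dir NE: edge -> no flip
Dir W: first cell '.' (not opp) -> no flip
Dir E: edge -> no flip
Dir SW: opp run (3,6) capped by B -> flip
Dir S: first cell '.' (not opp) -> no flip
Dir SE: edge -> no flip

Answer: (3,6)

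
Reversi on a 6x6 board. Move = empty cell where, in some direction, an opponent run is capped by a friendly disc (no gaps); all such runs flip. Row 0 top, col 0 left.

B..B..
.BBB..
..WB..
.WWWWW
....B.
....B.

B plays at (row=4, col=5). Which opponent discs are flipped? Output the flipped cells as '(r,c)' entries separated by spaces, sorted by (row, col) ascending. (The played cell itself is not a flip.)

Answer: (3,4)

Derivation:
Dir NW: opp run (3,4) capped by B -> flip
Dir N: opp run (3,5), next='.' -> no flip
Dir NE: edge -> no flip
Dir W: first cell 'B' (not opp) -> no flip
Dir E: edge -> no flip
Dir SW: first cell 'B' (not opp) -> no flip
Dir S: first cell '.' (not opp) -> no flip
Dir SE: edge -> no flip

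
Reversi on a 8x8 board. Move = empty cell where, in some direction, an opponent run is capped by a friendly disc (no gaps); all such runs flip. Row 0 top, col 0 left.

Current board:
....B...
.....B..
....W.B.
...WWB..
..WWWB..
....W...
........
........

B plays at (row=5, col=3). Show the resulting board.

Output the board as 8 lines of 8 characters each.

Place B at (5,3); scan 8 dirs for brackets.
Dir NW: opp run (4,2), next='.' -> no flip
Dir N: opp run (4,3) (3,3), next='.' -> no flip
Dir NE: opp run (4,4) capped by B -> flip
Dir W: first cell '.' (not opp) -> no flip
Dir E: opp run (5,4), next='.' -> no flip
Dir SW: first cell '.' (not opp) -> no flip
Dir S: first cell '.' (not opp) -> no flip
Dir SE: first cell '.' (not opp) -> no flip
All flips: (4,4)

Answer: ....B...
.....B..
....W.B.
...WWB..
..WWBB..
...BW...
........
........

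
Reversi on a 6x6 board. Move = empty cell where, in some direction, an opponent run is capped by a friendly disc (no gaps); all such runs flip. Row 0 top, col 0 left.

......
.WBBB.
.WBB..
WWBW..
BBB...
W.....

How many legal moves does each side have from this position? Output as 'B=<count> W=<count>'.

Answer: B=8 W=9

Derivation:
-- B to move --
(0,0): flips 1 -> legal
(0,1): flips 3 -> legal
(0,2): no bracket -> illegal
(1,0): flips 2 -> legal
(2,0): flips 3 -> legal
(2,4): flips 1 -> legal
(3,4): flips 1 -> legal
(4,3): flips 1 -> legal
(4,4): flips 1 -> legal
(5,1): no bracket -> illegal
B mobility = 8
-- W to move --
(0,1): no bracket -> illegal
(0,2): no bracket -> illegal
(0,3): flips 3 -> legal
(0,4): flips 2 -> legal
(0,5): flips 4 -> legal
(1,5): flips 3 -> legal
(2,4): flips 2 -> legal
(2,5): no bracket -> illegal
(3,4): no bracket -> illegal
(4,3): flips 1 -> legal
(5,1): flips 2 -> legal
(5,2): flips 1 -> legal
(5,3): flips 1 -> legal
W mobility = 9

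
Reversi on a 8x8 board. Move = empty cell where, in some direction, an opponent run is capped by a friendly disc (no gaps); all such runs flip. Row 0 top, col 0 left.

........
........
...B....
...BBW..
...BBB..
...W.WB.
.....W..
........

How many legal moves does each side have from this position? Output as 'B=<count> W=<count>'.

Answer: B=9 W=5

Derivation:
-- B to move --
(2,4): no bracket -> illegal
(2,5): flips 1 -> legal
(2,6): flips 1 -> legal
(3,6): flips 1 -> legal
(4,2): no bracket -> illegal
(4,6): no bracket -> illegal
(5,2): no bracket -> illegal
(5,4): flips 1 -> legal
(6,2): flips 1 -> legal
(6,3): flips 1 -> legal
(6,4): no bracket -> illegal
(6,6): flips 1 -> legal
(7,4): flips 1 -> legal
(7,5): flips 2 -> legal
(7,6): no bracket -> illegal
B mobility = 9
-- W to move --
(1,2): no bracket -> illegal
(1,3): flips 3 -> legal
(1,4): no bracket -> illegal
(2,2): flips 2 -> legal
(2,4): no bracket -> illegal
(2,5): no bracket -> illegal
(3,2): flips 2 -> legal
(3,6): no bracket -> illegal
(4,2): no bracket -> illegal
(4,6): no bracket -> illegal
(4,7): flips 1 -> legal
(5,2): no bracket -> illegal
(5,4): no bracket -> illegal
(5,7): flips 1 -> legal
(6,6): no bracket -> illegal
(6,7): no bracket -> illegal
W mobility = 5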